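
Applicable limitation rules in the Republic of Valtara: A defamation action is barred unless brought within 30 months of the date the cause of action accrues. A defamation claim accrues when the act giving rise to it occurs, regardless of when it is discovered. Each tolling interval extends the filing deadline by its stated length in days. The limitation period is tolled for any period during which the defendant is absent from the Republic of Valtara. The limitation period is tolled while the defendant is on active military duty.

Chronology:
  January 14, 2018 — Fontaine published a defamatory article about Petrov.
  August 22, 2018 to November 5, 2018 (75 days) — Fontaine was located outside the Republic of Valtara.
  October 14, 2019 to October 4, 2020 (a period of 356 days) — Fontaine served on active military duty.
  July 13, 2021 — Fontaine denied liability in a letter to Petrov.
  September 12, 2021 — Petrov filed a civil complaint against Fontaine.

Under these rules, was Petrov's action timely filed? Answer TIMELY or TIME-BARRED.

The cause of action accrued on January 14, 2018, the date of the act.
30 months from January 14, 2018 is July 14, 2020.
Because the defendant's absence from the jurisdiction ran from August 22, 2018 to November 5, 2018, the deadline is extended by 75 days to September 27, 2020.
The period was tolled for 356 days by the defendant's active military service (October 14, 2019 to October 4, 2020), pushing the deadline to September 18, 2021.
None of the other events listed affects the running of the period under the stated rules.
Petrov filed on September 12, 2021, before the September 18, 2021 deadline, so the action is timely.

TIMELY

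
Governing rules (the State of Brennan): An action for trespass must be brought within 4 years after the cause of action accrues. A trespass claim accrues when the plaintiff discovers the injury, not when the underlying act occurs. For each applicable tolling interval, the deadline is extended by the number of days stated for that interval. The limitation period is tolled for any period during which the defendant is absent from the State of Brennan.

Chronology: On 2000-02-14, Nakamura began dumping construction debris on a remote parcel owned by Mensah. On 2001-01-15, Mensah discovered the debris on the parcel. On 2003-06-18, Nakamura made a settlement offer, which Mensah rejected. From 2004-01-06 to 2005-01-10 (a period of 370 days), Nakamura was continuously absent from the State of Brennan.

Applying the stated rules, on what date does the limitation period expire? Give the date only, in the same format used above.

2006-01-20

Accrual is tied to discovery, so the period began on 2001-01-15 rather than on 2000-02-14 when the act occurred.
4 years from 2001-01-15 is 2005-01-15.
The defendant's absence from the jurisdiction from 2004-01-06 to 2005-01-10 tolled the period for 370 days, extending the deadline to 2006-01-20.
None of the other events listed affects the running of the period under the stated rules.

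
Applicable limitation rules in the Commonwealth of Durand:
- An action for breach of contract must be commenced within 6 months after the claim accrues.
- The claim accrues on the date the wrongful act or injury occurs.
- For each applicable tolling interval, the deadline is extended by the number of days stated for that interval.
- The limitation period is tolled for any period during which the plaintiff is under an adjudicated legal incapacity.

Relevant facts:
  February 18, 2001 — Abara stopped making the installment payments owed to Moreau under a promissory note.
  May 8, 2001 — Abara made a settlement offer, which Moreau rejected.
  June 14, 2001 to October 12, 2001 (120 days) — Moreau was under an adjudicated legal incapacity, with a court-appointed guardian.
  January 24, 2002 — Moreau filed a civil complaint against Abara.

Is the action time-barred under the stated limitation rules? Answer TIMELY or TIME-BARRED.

TIME-BARRED

The limitation period began to run on February 18, 2001.
The untolled deadline — 6 months after February 18, 2001 — is August 18, 2001.
Because the plaintiff's legal incapacity ran from June 14, 2001 to October 12, 2001, the deadline is extended by 120 days to December 16, 2001.
The other events in the timeline have no effect on the limitation period under the stated rules.
Filing on January 24, 2002 missed the December 16, 2001 deadline — the action is time-barred.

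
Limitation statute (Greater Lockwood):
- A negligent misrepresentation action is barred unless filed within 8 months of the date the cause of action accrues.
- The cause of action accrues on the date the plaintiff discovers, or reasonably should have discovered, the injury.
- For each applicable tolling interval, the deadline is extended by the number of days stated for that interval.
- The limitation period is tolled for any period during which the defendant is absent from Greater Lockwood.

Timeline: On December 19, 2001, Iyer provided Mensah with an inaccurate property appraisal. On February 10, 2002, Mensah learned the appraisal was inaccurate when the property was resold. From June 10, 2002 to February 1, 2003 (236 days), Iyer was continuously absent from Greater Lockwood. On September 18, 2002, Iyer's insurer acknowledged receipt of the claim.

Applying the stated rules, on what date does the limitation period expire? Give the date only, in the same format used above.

June 3, 2003

Under the discovery rule, the claim accrued on February 10, 2002, when Mensah discovered the injury — not on the December 19, 2001 date of the underlying act.
The untolled deadline — 8 months after February 10, 2002 — is October 10, 2002.
The period was tolled for 236 days by the defendant's absence from the jurisdiction (June 10, 2002 to February 1, 2003), pushing the deadline to June 3, 2003.
Nothing else in the chronology tolls or restarts the period.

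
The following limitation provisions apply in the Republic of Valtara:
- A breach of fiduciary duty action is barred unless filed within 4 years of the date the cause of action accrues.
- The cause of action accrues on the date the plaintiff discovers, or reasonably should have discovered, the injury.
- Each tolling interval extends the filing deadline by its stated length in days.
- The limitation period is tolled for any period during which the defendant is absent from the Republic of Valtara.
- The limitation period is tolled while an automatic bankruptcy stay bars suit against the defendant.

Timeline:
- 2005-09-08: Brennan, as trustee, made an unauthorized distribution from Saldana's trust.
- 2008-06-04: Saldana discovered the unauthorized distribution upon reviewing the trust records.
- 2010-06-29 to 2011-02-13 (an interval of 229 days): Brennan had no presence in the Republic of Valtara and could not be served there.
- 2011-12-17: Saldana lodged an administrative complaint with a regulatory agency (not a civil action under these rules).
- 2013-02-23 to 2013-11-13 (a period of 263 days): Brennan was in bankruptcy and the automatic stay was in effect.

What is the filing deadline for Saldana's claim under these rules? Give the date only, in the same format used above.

The claim did not accrue until Saldana discovered the injury on 2008-06-04; the 2005-09-08 act date does not start the clock under the stated rule.
4 years from 2008-06-04 is 2012-06-04.
Because the defendant's absence from the jurisdiction ran from 2010-06-29 to 2011-02-13, the deadline is extended by 229 days to 2013-01-19.
The automatic bankruptcy stay starting 2013-02-23 came too late — the period had run on 2013-01-19 — and so does not extend the deadline.
None of the other events listed affects the running of the period under the stated rules.

2013-01-19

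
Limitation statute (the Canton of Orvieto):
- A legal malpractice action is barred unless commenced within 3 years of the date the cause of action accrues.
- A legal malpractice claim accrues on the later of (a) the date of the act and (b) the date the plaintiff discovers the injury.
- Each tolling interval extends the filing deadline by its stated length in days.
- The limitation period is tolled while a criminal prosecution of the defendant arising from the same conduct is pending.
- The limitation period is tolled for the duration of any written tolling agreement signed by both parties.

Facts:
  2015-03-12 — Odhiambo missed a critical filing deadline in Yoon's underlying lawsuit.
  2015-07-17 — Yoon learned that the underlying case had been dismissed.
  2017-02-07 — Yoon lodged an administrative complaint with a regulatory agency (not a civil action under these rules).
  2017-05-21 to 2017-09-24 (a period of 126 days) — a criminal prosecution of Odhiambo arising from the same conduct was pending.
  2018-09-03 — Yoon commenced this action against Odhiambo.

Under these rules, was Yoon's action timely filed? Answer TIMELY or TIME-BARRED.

TIMELY

The claim accrued on 2015-07-17 — the later of the 2015-03-12 act and the 2015-07-17 discovery.
The untolled deadline — 3 years after 2015-07-17 — is 2018-07-17.
The pending criminal prosecution from 2017-05-21 to 2017-09-24 tolled the period for 126 days, extending the deadline to 2018-11-20.
The other events in the timeline have no effect on the limitation period under the stated rules.
Yoon filed on 2018-09-03, before the 2018-11-20 deadline, so the action is timely.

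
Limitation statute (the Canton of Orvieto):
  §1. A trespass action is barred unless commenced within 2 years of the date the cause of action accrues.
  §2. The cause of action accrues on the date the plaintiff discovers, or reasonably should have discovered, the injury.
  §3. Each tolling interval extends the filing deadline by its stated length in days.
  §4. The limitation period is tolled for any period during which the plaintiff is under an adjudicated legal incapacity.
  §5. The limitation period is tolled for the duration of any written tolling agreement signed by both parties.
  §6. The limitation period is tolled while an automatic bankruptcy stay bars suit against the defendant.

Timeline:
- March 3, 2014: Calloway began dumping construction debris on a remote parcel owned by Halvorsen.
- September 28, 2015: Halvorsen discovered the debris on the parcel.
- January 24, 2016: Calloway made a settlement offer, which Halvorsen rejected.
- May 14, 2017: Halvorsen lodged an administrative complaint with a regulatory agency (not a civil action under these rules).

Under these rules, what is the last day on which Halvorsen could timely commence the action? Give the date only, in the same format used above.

The claim did not accrue until Halvorsen discovered the injury on September 28, 2015; the March 3, 2014 act date does not start the clock under the stated rule.
The untolled deadline — 2 years after September 28, 2015 — is September 28, 2017.
The other events in the timeline have no effect on the limitation period under the stated rules.

September 28, 2017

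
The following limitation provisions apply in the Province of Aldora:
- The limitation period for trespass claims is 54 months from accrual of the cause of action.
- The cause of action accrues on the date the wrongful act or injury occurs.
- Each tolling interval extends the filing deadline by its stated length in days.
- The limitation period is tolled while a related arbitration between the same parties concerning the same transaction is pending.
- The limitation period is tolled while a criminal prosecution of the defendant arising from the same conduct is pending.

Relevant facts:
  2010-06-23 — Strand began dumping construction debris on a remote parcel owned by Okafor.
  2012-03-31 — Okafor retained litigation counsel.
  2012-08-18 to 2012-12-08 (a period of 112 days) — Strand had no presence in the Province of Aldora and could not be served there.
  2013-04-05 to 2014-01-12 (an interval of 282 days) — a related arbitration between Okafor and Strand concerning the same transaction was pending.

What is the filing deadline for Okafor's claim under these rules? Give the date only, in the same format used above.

The claim accrued on 2010-06-23, when the wrongful act occurred.
54 months from 2010-06-23 is 2014-12-23.
Because the pending related arbitration ran from 2013-04-05 to 2014-01-12, the deadline is extended by 282 days to 2015-10-01.
The defendant's absence from the jurisdiction from 2012-08-18 to 2012-12-08 does not toll the period, because no stated rule makes the defendant's absence a tolling event.
None of the other events listed affects the running of the period under the stated rules.

2015-10-01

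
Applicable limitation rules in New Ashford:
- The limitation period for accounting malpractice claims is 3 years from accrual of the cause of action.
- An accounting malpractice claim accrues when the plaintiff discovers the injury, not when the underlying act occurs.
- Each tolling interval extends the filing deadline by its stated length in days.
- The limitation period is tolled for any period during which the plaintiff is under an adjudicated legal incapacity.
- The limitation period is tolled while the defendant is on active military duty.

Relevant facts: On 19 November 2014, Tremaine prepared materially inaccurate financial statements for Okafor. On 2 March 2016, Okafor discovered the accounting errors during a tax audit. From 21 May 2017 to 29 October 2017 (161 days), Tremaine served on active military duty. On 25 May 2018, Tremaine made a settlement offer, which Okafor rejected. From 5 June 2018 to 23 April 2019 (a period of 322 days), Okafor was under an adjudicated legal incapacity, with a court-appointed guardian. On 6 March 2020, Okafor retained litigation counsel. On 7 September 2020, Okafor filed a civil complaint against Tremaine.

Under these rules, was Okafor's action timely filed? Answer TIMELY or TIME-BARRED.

The claim did not accrue until Okafor discovered the injury on 2 March 2016; the 19 November 2014 act date does not start the clock under the stated rule.
The untolled deadline — 3 years after 2 March 2016 — is 2 March 2019.
Because the defendant's active military service ran from 21 May 2017 to 29 October 2017, the deadline is extended by 161 days to 10 August 2019.
The plaintiff's legal incapacity from 5 June 2018 to 23 April 2019 tolled the period for 322 days, extending the deadline to 27 June 2020.
The other events in the timeline have no effect on the limitation period under the stated rules.
Filing on 7 September 2020 missed the 27 June 2020 deadline — the action is time-barred.

TIME-BARRED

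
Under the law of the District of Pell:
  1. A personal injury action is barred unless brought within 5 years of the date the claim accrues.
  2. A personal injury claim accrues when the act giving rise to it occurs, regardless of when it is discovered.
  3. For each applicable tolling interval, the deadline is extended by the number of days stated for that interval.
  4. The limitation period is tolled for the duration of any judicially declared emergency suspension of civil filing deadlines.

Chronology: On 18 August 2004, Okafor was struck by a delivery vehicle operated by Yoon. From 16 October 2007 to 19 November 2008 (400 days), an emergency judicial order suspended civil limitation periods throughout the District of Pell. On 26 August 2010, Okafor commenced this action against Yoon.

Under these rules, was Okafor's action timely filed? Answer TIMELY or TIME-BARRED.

The claim accrued on 18 August 2004, the date of the act.
The untolled deadline — 5 years after 18 August 2004 — is 18 August 2009.
The period was tolled for 400 days by the emergency suspension of filing deadlines (16 October 2007 to 19 November 2008), pushing the deadline to 22 September 2010.
The 26 August 2010 filing precedes the 22 September 2010 deadline; the claim is timely.

TIMELY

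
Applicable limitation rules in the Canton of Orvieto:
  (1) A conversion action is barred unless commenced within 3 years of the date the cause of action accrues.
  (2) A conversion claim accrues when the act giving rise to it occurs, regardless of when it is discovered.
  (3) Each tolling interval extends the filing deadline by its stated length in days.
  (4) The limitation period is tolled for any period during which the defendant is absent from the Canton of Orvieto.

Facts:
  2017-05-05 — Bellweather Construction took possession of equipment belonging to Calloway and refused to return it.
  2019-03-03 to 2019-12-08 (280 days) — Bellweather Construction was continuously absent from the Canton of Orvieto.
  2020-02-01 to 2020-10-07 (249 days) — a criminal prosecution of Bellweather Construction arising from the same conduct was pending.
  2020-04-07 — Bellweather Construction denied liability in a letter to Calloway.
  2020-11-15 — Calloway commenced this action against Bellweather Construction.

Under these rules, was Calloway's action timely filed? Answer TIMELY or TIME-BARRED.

The cause of action accrued on 2017-05-05, the date of the act.
Adding the 3 years base period to 2017-05-05 gives a deadline of 2020-05-05, before any tolling.
The period was tolled for 280 days by the defendant's absence from the jurisdiction (2019-03-03 to 2019-12-08), pushing the deadline to 2021-02-09.
Although a criminal prosecution ran from 2020-02-01 to 2020-10-07, the stated rules do not make that a tolling event, so it is disregarded.
None of the other events listed affects the running of the period under the stated rules.
Calloway filed on 2020-11-15, before the 2021-02-09 deadline, so the action is timely.

TIMELY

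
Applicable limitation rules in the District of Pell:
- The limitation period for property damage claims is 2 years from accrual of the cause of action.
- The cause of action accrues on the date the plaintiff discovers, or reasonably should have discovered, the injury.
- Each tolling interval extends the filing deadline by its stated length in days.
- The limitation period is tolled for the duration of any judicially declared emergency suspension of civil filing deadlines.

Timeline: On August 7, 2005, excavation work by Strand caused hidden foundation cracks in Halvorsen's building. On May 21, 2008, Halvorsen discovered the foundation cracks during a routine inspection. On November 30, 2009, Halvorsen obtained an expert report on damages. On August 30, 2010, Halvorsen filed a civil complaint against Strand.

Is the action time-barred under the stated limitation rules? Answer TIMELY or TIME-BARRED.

TIME-BARRED

Accrual is tied to discovery, so the period began on May 21, 2008 rather than on August 7, 2005 when the act occurred.
2 years from May 21, 2008 is May 21, 2010.
None of the other events listed affects the running of the period under the stated rules.
Halvorsen filed on August 30, 2010, after the May 21, 2010 deadline, so the action is time-barred.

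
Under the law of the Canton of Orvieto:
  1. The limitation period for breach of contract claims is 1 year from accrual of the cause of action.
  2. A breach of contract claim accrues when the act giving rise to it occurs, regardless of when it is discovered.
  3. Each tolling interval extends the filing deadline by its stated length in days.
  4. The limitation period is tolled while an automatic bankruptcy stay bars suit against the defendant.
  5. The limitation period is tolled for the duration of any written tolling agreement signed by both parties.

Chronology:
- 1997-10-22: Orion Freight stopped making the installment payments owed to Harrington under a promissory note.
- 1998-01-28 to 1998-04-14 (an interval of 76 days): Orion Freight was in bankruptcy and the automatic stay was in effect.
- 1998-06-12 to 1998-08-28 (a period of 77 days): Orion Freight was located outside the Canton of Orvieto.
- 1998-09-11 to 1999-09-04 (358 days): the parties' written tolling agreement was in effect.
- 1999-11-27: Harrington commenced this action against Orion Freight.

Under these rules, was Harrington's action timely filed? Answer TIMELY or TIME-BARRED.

TIMELY

The cause of action accrued on 1997-10-22, the date of the act.
The untolled deadline — 1 year after 1997-10-22 — is 1998-10-22.
The automatic bankruptcy stay from 1998-01-28 to 1998-04-14 tolled the period for 76 days, extending the deadline to 1999-01-06.
The written tolling agreement from 1998-09-11 to 1999-09-04 tolled the period for 358 days, extending the deadline to 1999-12-30.
Although the defendant's absence ran from 1998-06-12 to 1998-08-28, the stated rules do not make that a tolling event, so it is disregarded.
The 1999-11-27 filing precedes the 1999-12-30 deadline; the claim is timely.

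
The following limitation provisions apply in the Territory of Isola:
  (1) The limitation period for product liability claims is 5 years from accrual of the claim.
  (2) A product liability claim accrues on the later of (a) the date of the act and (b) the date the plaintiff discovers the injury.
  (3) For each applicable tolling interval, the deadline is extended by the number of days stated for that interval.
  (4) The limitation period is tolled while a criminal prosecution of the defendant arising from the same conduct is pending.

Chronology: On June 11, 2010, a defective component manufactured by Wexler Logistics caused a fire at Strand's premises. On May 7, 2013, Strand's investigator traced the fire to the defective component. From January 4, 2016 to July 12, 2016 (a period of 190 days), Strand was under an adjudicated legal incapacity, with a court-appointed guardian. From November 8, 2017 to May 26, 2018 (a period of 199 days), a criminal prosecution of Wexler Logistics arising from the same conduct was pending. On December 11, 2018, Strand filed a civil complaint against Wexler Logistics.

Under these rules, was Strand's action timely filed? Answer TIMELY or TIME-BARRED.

TIME-BARRED

The claim accrued on May 7, 2013 — the later of the June 11, 2010 act and the May 7, 2013 discovery.
5 years from May 7, 2013 is May 7, 2018.
Because the pending criminal prosecution ran from November 8, 2017 to May 26, 2018, the deadline is extended by 199 days to November 22, 2018.
No stated provision tolls the period for the plaintiff's incapacity, so the interval from January 4, 2016 to July 12, 2016 has no effect on the deadline.
Strand filed on December 11, 2018, after the November 22, 2018 deadline, so the action is time-barred.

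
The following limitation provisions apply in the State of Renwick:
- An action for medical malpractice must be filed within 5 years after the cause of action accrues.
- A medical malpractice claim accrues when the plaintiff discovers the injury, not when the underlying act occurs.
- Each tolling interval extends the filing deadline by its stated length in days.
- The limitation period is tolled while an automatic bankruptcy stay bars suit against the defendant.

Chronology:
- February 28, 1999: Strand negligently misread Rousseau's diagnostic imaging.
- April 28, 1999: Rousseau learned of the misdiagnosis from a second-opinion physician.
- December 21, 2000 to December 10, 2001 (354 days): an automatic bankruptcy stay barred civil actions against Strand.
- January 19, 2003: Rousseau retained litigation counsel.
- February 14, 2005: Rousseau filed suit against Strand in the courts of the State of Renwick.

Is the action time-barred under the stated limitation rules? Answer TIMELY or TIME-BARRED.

The claim did not accrue until Rousseau discovered the injury on April 28, 1999; the February 28, 1999 act date does not start the clock under the stated rule.
5 years from April 28, 1999 is April 28, 2004.
The period was tolled for 354 days by the automatic bankruptcy stay (December 21, 2000 to December 10, 2001), pushing the deadline to April 17, 2005.
The other events in the timeline have no effect on the limitation period under the stated rules.
Filing on February 14, 2005 beat the April 17, 2005 deadline — the action is timely.

TIMELY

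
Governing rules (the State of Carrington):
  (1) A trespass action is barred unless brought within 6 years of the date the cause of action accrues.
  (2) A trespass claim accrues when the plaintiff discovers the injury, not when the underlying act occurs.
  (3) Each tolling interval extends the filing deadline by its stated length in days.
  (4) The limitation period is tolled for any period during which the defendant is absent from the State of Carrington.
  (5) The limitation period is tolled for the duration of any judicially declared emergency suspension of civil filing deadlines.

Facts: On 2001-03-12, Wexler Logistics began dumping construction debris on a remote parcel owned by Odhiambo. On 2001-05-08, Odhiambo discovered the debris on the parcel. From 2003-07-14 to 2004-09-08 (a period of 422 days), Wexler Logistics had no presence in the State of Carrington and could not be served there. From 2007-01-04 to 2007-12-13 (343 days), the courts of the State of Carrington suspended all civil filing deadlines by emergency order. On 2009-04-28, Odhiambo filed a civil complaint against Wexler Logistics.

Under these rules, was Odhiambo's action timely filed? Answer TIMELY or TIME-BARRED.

TIMELY

The claim did not accrue until Odhiambo discovered the injury on 2001-05-08; the 2001-03-12 act date does not start the clock under the stated rule.
The untolled deadline — 6 years after 2001-05-08 — is 2007-05-08.
The period was tolled for 422 days by the defendant's absence from the jurisdiction (2003-07-14 to 2004-09-08), pushing the deadline to 2008-07-03.
Because the emergency suspension of filing deadlines ran from 2007-01-04 to 2007-12-13, the deadline is extended by 343 days to 2009-06-11.
Odhiambo filed on 2009-04-28, before the 2009-06-11 deadline, so the action is timely.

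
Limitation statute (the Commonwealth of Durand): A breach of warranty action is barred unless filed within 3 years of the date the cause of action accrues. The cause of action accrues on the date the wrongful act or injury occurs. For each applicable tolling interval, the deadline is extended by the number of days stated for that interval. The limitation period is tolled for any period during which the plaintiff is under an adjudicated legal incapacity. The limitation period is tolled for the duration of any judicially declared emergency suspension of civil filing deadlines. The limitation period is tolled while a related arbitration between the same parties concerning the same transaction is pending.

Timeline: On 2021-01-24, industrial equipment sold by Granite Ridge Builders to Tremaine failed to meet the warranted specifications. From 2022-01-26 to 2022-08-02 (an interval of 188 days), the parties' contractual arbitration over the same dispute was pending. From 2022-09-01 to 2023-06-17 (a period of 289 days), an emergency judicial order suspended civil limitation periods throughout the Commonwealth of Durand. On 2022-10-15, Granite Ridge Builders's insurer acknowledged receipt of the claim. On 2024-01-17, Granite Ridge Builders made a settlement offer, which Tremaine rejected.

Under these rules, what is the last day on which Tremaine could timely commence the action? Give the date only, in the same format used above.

The claim accrued on 2021-01-24, when the wrongful act occurred.
3 years from 2021-01-24 is 2024-01-24.
Because the pending related arbitration ran from 2022-01-26 to 2022-08-02, the deadline is extended by 188 days to 2024-07-30.
Because the emergency suspension of filing deadlines ran from 2022-09-01 to 2023-06-17, the deadline is extended by 289 days to 2025-05-15.
Nothing else in the chronology tolls or restarts the period.

2025-05-15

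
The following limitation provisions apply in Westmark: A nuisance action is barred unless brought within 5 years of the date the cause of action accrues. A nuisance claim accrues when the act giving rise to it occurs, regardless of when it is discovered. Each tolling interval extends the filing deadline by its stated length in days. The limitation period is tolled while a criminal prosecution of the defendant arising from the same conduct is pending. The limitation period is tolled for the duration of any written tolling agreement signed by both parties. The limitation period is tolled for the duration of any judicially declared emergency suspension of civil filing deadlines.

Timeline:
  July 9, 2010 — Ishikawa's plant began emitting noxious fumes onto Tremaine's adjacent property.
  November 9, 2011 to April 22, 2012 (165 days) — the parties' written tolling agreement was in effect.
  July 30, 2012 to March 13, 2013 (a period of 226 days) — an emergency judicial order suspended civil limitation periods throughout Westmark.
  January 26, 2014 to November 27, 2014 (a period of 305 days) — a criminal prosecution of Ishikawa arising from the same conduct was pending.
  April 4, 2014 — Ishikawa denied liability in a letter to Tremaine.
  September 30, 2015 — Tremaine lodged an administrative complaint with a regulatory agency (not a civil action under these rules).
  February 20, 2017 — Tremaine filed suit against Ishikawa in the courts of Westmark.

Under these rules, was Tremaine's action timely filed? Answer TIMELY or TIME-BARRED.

The limitation period began to run on July 9, 2010.
The untolled deadline — 5 years after July 9, 2010 — is July 9, 2015.
Because the written tolling agreement ran from November 9, 2011 to April 22, 2012, the deadline is extended by 165 days to December 21, 2015.
The emergency suspension of filing deadlines from July 30, 2012 to March 13, 2013 tolled the period for 226 days, extending the deadline to August 3, 2016.
Because the pending criminal prosecution ran from January 26, 2014 to November 27, 2014, the deadline is extended by 305 days to June 4, 2017.
None of the other events listed affects the running of the period under the stated rules.
Filing on February 20, 2017 beat the June 4, 2017 deadline — the action is timely.

TIMELY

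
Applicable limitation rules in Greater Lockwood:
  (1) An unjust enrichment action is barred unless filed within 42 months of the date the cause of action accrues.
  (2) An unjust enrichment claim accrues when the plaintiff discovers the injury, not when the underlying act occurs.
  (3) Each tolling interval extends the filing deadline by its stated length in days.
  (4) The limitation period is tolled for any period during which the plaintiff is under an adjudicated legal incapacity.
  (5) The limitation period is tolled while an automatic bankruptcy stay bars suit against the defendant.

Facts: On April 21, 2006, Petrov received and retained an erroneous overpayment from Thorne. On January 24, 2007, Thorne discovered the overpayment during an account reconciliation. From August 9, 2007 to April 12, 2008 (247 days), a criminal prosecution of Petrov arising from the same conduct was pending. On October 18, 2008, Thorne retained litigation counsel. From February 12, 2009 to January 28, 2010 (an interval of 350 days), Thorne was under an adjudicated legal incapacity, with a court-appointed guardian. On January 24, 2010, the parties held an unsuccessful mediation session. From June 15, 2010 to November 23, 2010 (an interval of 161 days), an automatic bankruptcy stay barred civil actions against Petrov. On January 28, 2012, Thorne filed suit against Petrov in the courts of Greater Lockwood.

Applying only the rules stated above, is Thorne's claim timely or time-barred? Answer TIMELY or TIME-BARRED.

The claim did not accrue until Thorne discovered the injury on January 24, 2007; the April 21, 2006 act date does not start the clock under the stated rule.
Adding the 42 months base period to January 24, 2007 gives a deadline of July 24, 2010, before any tolling.
The period was tolled for 350 days by the plaintiff's legal incapacity (February 12, 2009 to January 28, 2010), pushing the deadline to July 9, 2011.
The period was tolled for 161 days by the automatic bankruptcy stay (June 15, 2010 to November 23, 2010), pushing the deadline to December 17, 2011.
The pending criminal prosecution from August 9, 2007 to April 12, 2008 does not toll the period, because no stated rule makes a criminal prosecution a tolling event.
None of the other events listed affects the running of the period under the stated rules.
The January 28, 2012 filing falls after the December 17, 2011 deadline; the claim is time-barred.

TIME-BARRED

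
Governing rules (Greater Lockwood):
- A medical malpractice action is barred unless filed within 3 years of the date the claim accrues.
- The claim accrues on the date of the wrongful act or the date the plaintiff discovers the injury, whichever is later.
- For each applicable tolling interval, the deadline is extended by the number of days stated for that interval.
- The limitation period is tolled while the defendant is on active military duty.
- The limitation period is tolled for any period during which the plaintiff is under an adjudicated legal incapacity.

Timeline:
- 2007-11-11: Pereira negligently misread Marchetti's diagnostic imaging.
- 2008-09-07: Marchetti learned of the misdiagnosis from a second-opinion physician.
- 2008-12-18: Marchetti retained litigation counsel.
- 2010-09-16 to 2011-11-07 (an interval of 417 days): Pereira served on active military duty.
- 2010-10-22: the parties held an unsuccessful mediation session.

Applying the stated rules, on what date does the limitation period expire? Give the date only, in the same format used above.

2012-10-28

Because discovery on 2008-09-07 post-dates the 2007-11-11 act, accrual under the later-of rule falls on 2008-09-07.
Adding the 3 years base period to 2008-09-07 gives a deadline of 2011-09-07, before any tolling.
The defendant's active military service from 2010-09-16 to 2011-11-07 tolled the period for 417 days, extending the deadline to 2012-10-28.
Nothing else in the chronology tolls or restarts the period.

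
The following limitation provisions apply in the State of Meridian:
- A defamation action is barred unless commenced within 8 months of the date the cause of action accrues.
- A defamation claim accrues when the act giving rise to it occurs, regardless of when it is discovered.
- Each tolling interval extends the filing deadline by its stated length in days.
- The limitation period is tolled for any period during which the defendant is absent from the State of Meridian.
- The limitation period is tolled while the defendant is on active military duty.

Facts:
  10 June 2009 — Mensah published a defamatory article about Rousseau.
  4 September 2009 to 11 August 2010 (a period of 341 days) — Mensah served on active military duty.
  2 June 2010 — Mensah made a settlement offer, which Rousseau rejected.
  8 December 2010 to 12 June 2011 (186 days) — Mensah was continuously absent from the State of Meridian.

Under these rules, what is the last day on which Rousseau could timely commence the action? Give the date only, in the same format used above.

22 July 2011

The claim accrued on 10 June 2009, when the wrongful act occurred.
Adding the 8 months base period to 10 June 2009 gives a deadline of 10 February 2010, before any tolling.
Because the defendant's active military service ran from 4 September 2009 to 11 August 2010, the deadline is extended by 341 days to 17 January 2011.
The period was tolled for 186 days by the defendant's absence from the jurisdiction (8 December 2010 to 12 June 2011), pushing the deadline to 22 July 2011.
The other events in the timeline have no effect on the limitation period under the stated rules.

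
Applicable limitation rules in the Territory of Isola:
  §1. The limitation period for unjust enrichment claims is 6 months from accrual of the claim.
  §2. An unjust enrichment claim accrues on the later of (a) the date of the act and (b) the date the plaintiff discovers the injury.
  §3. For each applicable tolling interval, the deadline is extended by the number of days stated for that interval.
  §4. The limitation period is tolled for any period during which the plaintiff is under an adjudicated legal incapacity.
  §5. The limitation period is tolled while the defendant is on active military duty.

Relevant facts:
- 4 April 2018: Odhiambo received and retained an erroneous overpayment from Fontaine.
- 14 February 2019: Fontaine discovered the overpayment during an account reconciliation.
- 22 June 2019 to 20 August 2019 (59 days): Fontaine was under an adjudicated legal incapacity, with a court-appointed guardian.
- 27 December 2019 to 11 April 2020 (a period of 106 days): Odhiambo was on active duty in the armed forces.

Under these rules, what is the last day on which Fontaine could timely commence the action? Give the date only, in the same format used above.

The claim accrued on 14 February 2019 — the later of the 4 April 2018 act and the 14 February 2019 discovery.
Adding the 6 months base period to 14 February 2019 gives a deadline of 14 August 2019, before any tolling.
The period was tolled for 59 days by the plaintiff's legal incapacity (22 June 2019 to 20 August 2019), pushing the deadline to 12 October 2019.
The defendant's active military service starting 27 December 2019 came too late — the period had run on 12 October 2019 — and so does not extend the deadline.

12 October 2019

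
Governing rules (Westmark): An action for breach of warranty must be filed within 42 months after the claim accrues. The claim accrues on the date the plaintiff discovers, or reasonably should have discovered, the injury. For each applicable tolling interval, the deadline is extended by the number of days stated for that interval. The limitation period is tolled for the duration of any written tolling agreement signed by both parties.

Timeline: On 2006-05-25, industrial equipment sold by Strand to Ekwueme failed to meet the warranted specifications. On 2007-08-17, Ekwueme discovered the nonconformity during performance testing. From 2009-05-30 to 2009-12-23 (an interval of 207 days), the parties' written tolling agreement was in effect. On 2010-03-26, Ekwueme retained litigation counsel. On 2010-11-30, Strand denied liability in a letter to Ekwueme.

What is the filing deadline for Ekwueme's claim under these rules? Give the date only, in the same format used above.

Accrual is tied to discovery, so the period began on 2007-08-17 rather than on 2006-05-25 when the act occurred.
Adding the 42 months base period to 2007-08-17 gives a deadline of 2011-02-17, before any tolling.
The written tolling agreement from 2009-05-30 to 2009-12-23 tolled the period for 207 days, extending the deadline to 2011-09-12.
None of the other events listed affects the running of the period under the stated rules.

2011-09-12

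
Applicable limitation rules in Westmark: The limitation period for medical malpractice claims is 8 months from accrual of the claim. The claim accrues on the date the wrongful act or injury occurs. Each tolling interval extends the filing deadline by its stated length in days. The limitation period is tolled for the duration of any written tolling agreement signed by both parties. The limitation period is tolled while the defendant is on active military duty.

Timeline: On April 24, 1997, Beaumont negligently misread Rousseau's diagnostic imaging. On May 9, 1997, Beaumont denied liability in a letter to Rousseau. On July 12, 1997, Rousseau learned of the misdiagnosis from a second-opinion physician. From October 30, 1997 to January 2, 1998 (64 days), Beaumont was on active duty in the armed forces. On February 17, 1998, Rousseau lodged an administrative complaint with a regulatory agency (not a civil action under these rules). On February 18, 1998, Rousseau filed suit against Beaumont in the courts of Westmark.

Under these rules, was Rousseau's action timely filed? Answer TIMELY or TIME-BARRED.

TIMELY

Accrual is governed by the date of the act, so the period began to run on April 24, 1997; the later discovery on July 12, 1997 is irrelevant under the stated rule.
8 months from April 24, 1997 is December 24, 1997.
The defendant's active military service from October 30, 1997 to January 2, 1998 tolled the period for 64 days, extending the deadline to February 26, 1998.
The other events in the timeline have no effect on the limitation period under the stated rules.
Rousseau filed on February 18, 1998, before the February 26, 1998 deadline, so the action is timely.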